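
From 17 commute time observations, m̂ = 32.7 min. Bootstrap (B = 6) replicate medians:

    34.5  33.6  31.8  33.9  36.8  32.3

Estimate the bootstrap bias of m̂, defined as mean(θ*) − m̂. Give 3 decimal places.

bias = +1.117

mean(θ*) = (34.5 + 33.6 + 31.8 + 33.9 + 36.8 + 32.3) / 6 = 33.8167
bias = 33.8167 − 32.7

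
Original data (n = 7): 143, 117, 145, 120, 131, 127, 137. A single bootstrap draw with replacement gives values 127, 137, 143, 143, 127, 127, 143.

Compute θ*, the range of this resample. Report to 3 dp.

θ* = 16.000

Range = 143 − 127 = 16.000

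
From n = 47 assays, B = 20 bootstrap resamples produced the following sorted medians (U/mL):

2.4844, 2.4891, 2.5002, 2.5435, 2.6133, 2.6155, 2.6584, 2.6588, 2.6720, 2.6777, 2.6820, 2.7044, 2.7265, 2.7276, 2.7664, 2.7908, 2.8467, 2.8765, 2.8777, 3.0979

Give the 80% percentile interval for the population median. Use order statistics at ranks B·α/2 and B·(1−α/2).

(2.4891, 2.8765)

α = 0.20; lower rank = 20 × 0.100 = 2; upper rank = 20 × 0.900 = 18.
The 2nd smallest replicate is 2.4891; the 18th is 2.8765.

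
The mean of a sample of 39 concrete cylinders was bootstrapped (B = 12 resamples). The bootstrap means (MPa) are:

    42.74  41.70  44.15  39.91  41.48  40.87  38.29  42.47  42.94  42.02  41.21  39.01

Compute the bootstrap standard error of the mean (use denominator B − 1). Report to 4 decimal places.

SE* = 1.6862

Bootstrap SE is the standard deviation of the 12 replicate means.
Mean of replicates: (42.74 + 41.70 + 44.15 + 39.91 + 41.48 + 40.87 + 38.29 + 42.47 + 42.94 + 42.02 + 41.21 + 39.01) / 12 = 496.79000 / 12 = 41.39917
Sum of squared deviations: (+1.34083)² + (+0.30083)² + (+2.75083)² + (−1.48917)² + (+0.08083)² + (−0.52917)² + (−3.10917)² + (+1.07083)² + (+1.54083)² + (+0.62083)² + (−0.18917)² + (−2.38917)² = 31.27669
Variance = 31.27669 / 11 = 2.84334
SE* = √2.84334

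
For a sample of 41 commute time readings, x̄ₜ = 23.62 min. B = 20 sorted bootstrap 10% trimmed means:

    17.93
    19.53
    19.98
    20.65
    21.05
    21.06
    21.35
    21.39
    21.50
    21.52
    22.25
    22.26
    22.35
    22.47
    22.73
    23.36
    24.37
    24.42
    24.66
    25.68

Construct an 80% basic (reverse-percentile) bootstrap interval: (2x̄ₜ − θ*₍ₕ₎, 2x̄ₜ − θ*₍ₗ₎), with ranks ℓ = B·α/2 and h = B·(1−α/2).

(22.82, 27.71)

Percentile endpoints at ranks 2 and 18: θ*₍2₎ = 19.53, θ*₍18₎ = 24.42.
Basic interval reflects these around x̄ₜ:
  lower = 2 × 23.62 − 24.42 = 22.82
  upper = 2 × 23.62 − 19.53 = 27.71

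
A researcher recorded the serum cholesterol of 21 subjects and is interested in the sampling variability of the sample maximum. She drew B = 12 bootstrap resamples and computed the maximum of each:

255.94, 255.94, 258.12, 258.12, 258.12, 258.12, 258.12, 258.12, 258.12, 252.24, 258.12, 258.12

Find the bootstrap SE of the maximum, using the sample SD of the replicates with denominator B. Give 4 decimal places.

Bootstrap SE is the standard deviation of the 12 replicate maximums.
Mean of replicates: (255.94 + 255.94 + 258.12 + 258.12 + 258.12 + 258.12 + 258.12 + 258.12 + 258.12 + 252.24 + 258.12 + 258.12) / 12 = 3087.20000 / 12 = 257.26667
Sum of squared deviations: (−1.32667)² + (−1.32667)² + (+0.85333)² + (+0.85333)² + (+0.85333)² + (+0.85333)² + (+0.85333)² + (+0.85333)² + (+0.85333)² + (−5.02667)² + (+0.85333)² + (+0.85333)² = 35.34107
Variance = 35.34107 / 12 = 2.94509
SE* = √2.94509

SE* = 1.7161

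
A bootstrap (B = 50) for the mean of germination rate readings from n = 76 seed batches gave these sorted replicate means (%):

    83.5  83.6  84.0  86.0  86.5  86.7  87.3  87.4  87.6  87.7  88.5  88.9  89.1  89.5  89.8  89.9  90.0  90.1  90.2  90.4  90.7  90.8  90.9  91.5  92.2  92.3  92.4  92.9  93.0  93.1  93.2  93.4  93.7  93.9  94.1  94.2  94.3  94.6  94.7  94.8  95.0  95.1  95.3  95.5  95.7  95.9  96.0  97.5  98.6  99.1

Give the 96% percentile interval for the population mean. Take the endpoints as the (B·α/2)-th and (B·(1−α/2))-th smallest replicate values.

(83.5, 98.6)

α = 0.04; lower rank = 50 × 0.020 = 1; upper rank = 50 × 0.980 = 49.
The 1st smallest replicate is 83.5; the 49th is 98.6.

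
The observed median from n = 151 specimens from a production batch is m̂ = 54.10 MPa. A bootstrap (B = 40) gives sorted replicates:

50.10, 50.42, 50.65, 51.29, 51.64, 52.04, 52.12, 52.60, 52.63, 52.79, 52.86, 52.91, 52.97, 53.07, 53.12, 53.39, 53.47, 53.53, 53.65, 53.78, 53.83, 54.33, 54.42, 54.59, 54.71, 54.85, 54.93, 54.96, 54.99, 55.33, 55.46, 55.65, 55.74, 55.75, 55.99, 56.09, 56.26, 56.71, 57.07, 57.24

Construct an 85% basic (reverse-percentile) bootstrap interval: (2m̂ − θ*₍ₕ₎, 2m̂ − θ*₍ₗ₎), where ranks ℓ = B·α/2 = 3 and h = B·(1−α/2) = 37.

Percentile endpoints at ranks 3 and 37: θ*₍3₎ = 50.65, θ*₍37₎ = 56.26.
Basic interval reflects these around m̂:
  lower = 2 × 54.10 − 56.26 = 51.94
  upper = 2 × 54.10 − 50.65 = 57.55

(51.94, 57.55)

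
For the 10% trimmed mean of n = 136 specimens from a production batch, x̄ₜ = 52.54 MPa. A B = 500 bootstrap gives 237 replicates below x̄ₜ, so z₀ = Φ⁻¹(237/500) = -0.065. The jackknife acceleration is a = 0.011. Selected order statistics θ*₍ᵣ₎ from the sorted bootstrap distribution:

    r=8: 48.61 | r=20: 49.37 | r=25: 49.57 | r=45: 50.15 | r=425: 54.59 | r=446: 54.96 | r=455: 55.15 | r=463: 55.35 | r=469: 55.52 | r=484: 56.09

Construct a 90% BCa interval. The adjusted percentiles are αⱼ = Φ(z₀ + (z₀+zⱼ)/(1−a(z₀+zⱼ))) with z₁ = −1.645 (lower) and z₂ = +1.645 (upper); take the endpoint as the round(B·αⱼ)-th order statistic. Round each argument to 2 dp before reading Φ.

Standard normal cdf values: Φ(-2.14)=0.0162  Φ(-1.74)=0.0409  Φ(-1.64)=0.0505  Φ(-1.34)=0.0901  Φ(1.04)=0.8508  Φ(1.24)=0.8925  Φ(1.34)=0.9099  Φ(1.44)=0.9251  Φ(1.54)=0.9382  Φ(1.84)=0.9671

(49.37, 55.52)

Lower: z₀ + z₁ = -0.065 + (-1.645) = -1.710; 1 − a(z₀+z₁) = 1 − (0.011)(-1.710) = 1.0188; argument = -0.065 + (-1.710)/1.0188 = -1.7434 → -1.74.
α₁ = Φ(-1.74) = 0.0409; rank = round(500 × 0.0409) = 20; θ*₍20₎ = 49.37.
Upper: z₀ + z₂ = 1.580; 1 − a(z₀+z₂) = 0.9826; argument = 1.5429 → 1.54; α₂ = 0.9382; rank = 469; θ*₍469₎ = 55.52.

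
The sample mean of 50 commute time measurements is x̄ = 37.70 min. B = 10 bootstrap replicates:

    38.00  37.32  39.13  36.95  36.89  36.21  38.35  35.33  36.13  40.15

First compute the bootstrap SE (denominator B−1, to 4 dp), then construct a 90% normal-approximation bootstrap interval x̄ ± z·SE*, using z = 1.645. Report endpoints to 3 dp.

Mean of replicates = 37.4460; sum of squared deviations = 19.5796; SE* = √(19.5796/9) = 1.4750
Margin = 1.645 × 1.4750 = 2.4264
Interval: 37.70 ± 2.4264

(35.274, 40.126)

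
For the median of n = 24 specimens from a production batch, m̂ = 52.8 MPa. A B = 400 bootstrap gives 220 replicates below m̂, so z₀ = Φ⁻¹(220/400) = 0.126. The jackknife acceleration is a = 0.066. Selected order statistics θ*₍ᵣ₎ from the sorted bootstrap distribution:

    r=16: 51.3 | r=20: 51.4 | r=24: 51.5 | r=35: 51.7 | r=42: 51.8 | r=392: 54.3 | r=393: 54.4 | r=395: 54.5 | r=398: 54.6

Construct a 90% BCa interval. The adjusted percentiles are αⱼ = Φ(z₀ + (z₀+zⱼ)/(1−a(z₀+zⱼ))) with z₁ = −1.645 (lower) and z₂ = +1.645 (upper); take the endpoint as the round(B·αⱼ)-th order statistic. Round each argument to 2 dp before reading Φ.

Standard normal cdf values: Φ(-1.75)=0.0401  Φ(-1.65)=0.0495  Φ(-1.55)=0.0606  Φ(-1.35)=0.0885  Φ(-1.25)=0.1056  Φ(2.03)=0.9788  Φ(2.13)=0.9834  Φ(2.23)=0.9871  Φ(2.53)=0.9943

(51.8, 54.4)

Lower: z₀ + z₁ = 0.126 + (-1.645) = -1.519; 1 − a(z₀+z₁) = 1 − (0.066)(-1.519) = 1.1003; argument = 0.126 + (-1.519)/1.1003 = -1.2546 → -1.25.
α₁ = Φ(-1.25) = 0.1056; rank = round(400 × 0.1056) = 42; θ*₍42₎ = 51.8.
Upper: z₀ + z₂ = 1.771; 1 − a(z₀+z₂) = 0.8831; argument = 2.1314 → 2.13; α₂ = 0.9834; rank = 393; θ*₍393₎ = 54.4.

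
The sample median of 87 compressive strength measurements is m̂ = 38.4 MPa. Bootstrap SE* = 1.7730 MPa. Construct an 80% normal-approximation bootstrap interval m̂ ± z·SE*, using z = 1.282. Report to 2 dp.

Margin = 1.282 × 1.7730 = 2.273
Interval: 38.4 ± 2.273

(36.13, 40.67)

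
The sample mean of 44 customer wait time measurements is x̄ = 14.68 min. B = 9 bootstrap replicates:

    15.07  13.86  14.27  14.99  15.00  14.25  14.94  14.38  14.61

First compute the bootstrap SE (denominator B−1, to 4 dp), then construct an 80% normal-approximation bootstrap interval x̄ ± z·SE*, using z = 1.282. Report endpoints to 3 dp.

(14.129, 15.231)

Mean of replicates = 14.5967; sum of squared deviations = 1.4760; SE* = √(1.4760/8) = 0.4295
Margin = 1.282 × 0.4295 = 0.5506
Interval: 14.68 ± 0.5506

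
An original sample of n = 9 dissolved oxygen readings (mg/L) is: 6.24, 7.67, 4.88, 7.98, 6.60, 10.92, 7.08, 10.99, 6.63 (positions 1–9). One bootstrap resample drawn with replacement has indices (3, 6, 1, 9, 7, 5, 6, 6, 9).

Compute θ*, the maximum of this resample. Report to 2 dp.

Resample values: 4.88, 10.92, 6.24, 6.63, 7.08, 6.60, 10.92, 10.92, 6.63.
Maximum = 10.92

θ* = 10.92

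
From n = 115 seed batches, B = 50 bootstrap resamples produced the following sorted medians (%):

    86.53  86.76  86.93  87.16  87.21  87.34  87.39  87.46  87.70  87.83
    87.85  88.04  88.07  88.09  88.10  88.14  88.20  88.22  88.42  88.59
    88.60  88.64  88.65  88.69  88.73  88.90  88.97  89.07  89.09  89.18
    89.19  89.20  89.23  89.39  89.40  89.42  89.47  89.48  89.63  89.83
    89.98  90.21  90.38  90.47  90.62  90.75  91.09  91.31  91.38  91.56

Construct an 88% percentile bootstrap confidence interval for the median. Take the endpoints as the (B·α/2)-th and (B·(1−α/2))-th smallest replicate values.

α = 0.12; lower rank = 50 × 0.060 = 3; upper rank = 50 × 0.940 = 47.
The 3rd smallest replicate is 86.93; the 47th is 91.09.

(86.93, 91.09)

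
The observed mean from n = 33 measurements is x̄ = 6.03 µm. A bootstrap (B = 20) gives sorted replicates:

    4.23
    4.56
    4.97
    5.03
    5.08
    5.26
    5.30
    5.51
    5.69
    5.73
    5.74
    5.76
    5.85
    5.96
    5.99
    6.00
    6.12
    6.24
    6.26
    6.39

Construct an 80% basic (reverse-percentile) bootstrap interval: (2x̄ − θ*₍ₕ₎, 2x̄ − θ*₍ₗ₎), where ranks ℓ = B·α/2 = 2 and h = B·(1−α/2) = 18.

Percentile endpoints at ranks 2 and 18: θ*₍2₎ = 4.56, θ*₍18₎ = 6.24.
Basic interval reflects these around x̄:
  lower = 2 × 6.03 − 6.24 = 5.82
  upper = 2 × 6.03 − 4.56 = 7.50

(5.82, 7.50)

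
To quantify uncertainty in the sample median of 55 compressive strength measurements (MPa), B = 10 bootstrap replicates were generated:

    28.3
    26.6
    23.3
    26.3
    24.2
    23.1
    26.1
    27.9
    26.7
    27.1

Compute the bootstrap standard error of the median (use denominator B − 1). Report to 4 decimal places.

Bootstrap SE is the standard deviation of the 10 replicate medians.
Mean of replicates: (28.3 + 26.6 + 23.3 + 26.3 + 24.2 + 23.1 + 26.1 + 27.9 + 26.7 + 27.1) / 10 = 259.60000 / 10 = 25.96000
Sum of squared deviations: (+2.34000)² + (+0.64000)² + (−2.66000)² + (+0.34000)² + (−1.76000)² + (−2.86000)² + (+0.14000)² + (+1.94000)² + (+0.74000)² + (+1.14000)² = 29.98400
Variance = 29.98400 / 9 = 3.33156
SE* = √3.33156

SE* = 1.8253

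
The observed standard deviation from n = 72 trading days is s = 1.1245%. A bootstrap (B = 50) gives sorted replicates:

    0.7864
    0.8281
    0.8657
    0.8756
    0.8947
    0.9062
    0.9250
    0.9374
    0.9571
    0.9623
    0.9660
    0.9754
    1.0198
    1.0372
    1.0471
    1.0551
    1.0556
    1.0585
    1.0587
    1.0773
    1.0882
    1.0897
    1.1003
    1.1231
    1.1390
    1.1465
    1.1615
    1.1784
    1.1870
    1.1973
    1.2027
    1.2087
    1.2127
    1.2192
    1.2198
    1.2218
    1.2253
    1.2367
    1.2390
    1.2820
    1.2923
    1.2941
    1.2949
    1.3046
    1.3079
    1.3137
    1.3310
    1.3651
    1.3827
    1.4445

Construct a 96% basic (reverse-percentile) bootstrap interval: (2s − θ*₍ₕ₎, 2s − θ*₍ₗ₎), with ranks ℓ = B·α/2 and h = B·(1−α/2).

Percentile endpoints at ranks 1 and 49: θ*₍1₎ = 0.7864, θ*₍49₎ = 1.3827.
Basic interval reflects these around s:
  lower = 2 × 1.1245 − 1.3827 = 0.8663
  upper = 2 × 1.1245 − 0.7864 = 1.4626

(0.8663, 1.4626)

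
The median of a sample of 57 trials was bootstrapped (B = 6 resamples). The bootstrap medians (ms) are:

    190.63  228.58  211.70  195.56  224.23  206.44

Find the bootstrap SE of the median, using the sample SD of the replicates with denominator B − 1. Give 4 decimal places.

Bootstrap SE is the standard deviation of the 6 replicate medians.
Mean of replicates: (190.63 + 228.58 + 211.70 + 195.56 + 224.23 + 206.44) / 6 = 1257.14000 / 6 = 209.52333
Sum of squared deviations: (−18.89333)² + (+19.05667)² + (+2.17667)² + (−13.96333)² + (+14.70667)² + (−3.08333)² = 1145.62013
Variance = 1145.62013 / 5 = 229.12403
SE* = √229.12403

SE* = 15.1368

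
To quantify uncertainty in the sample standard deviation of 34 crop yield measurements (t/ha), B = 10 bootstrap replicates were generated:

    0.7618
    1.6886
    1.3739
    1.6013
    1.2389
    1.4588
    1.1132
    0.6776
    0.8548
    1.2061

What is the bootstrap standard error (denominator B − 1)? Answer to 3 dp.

Bootstrap SE is the standard deviation of the 10 replicate standard deviations.
Mean of replicates: (0.7618 + 1.6886 + 1.3739 + 1.6013 + 1.2389 + 1.4588 + 1.1132 + 0.6776 + 0.8548 + 1.2061) / 10 = 11.97500 / 10 = 1.19750
Sum of squared deviations: (−0.43570)² + (+0.49110)² + (+0.17640)² + (+0.40380)² + (+0.04140)² + (+0.26130)² + (−0.08430)² + (−0.51990)² + (−0.34270)² + (+0.00860)² = 1.09010
Variance = 1.09010 / 9 = 0.12112
SE* = √0.12112

SE* = 0.348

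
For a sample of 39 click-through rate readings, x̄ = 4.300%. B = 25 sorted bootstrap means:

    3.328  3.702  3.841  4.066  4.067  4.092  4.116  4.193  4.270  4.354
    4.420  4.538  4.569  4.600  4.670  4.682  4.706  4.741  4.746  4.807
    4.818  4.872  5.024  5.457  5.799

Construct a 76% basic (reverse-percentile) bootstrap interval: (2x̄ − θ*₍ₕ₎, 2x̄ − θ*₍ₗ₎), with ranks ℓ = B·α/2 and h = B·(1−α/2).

(3.728, 4.759)

Percentile endpoints at ranks 3 and 22: θ*₍3₎ = 3.841, θ*₍22₎ = 4.872.
Basic interval reflects these around x̄:
  lower = 2 × 4.300 − 4.872 = 3.728
  upper = 2 × 4.300 − 3.841 = 4.759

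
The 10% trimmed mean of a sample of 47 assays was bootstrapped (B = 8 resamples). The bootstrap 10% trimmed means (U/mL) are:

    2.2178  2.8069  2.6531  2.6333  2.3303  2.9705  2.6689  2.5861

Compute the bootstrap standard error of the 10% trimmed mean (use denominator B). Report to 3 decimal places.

Bootstrap SE is the standard deviation of the 8 replicate 10% trimmed means.
Mean of replicates: (2.2178 + 2.8069 + 2.6531 + 2.6333 + 2.3303 + 2.9705 + 2.6689 + 2.5861) / 8 = 20.86690 / 8 = 2.60836
Sum of squared deviations: (−0.39056)² + (+0.19854)² + (+0.04474)² + (+0.02494)² + (−0.27806)² + (+0.36214)² + (+0.06054)² + (−0.02226)² = 0.40720
Variance = 0.40720 / 8 = 0.05090
SE* = √0.05090

SE* = 0.226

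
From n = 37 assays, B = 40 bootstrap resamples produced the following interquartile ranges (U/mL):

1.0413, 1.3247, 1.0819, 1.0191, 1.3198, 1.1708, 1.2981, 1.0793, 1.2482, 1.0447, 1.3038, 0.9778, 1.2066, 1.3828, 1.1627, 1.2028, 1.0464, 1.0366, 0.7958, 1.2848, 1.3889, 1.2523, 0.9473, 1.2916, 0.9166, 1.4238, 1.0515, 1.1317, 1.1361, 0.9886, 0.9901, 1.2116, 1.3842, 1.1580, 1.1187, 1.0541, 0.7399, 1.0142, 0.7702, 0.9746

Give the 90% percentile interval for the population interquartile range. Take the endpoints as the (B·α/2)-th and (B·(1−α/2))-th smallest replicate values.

Sorted replicates: 0.7399, 0.7702, 0.7958, 0.9166, 0.9473, 0.9746, 0.9778, 0.9886, 0.9901, 1.0142, 1.0191, 1.0366, 1.0413, 1.0447, 1.0464, 1.0515, 1.0541, 1.0793, 1.0819, 1.1187, 1.1317, 1.1361, 1.1580, 1.1627, 1.1708, 1.2028, 1.2066, 1.2116, 1.2482, 1.2523, 1.2848, 1.2916, 1.2981, 1.3038, 1.3198, 1.3247, 1.3828, 1.3842, 1.3889, 1.4238
α = 0.10; lower rank = 40 × 0.050 = 2; upper rank = 40 × 0.950 = 38.
The 2nd smallest replicate is 0.7702; the 38th is 1.3842.

(0.7702, 1.3842)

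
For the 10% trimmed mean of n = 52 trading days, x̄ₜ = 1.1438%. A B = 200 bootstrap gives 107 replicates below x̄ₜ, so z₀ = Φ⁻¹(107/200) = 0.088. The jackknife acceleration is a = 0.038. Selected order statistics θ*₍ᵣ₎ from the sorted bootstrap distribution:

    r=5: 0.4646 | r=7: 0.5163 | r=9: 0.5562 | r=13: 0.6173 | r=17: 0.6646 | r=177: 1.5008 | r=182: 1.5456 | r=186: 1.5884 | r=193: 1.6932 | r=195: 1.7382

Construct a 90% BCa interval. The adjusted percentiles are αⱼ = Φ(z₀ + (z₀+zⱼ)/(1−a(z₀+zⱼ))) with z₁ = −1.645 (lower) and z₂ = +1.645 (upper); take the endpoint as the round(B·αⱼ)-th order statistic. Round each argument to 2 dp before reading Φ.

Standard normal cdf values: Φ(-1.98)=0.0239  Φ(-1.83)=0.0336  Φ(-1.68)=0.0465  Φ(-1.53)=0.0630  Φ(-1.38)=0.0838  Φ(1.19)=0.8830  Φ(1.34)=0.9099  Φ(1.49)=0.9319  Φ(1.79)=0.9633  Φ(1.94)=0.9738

(0.6646, 1.7382)

Lower: z₀ + z₁ = 0.088 + (-1.645) = -1.557; 1 − a(z₀+z₁) = 1 − (0.038)(-1.557) = 1.0592; argument = 0.088 + (-1.557)/1.0592 = -1.3820 → -1.38.
α₁ = Φ(-1.38) = 0.0838; rank = round(200 × 0.0838) = 17; θ*₍17₎ = 0.6646.
Upper: z₀ + z₂ = 1.733; 1 − a(z₀+z₂) = 0.9341; argument = 1.9432 → 1.94; α₂ = 0.9738; rank = 195; θ*₍195₎ = 1.7382.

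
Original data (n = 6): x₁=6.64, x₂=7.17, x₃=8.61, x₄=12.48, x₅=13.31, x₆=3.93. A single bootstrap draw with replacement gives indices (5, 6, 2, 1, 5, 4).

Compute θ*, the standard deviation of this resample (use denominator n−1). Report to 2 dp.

Resample values: 13.31, 3.93, 7.17, 6.64, 13.31, 12.48.
Mean = 9.4733; sum of squared deviations = 82.5417
s² = 82.5417 / 5 = 16.5083
s = √16.5083 = 4.06

θ* = 4.06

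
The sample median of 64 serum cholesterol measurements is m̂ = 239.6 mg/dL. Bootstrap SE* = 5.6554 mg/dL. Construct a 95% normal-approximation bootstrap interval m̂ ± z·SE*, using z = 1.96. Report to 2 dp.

(228.52, 250.68)

Margin = 1.96 × 5.6554 = 11.085
Interval: 239.6 ± 11.085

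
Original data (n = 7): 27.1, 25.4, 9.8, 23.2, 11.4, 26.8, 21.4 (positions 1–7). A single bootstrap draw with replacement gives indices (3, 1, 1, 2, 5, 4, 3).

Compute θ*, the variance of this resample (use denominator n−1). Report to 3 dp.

θ* = 69.461

Resample values: 9.8, 27.1, 27.1, 25.4, 11.4, 23.2, 9.8.
Mean = 19.1143; sum of squared deviations = 416.7686
s² = 416.7686 / 6 = 69.4614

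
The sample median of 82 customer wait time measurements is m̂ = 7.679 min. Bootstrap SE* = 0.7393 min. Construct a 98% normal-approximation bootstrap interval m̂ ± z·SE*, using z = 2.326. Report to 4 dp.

(5.9594, 9.3986)

Margin = 2.326 × 0.7393 = 1.71961
Interval: 7.679 ± 1.71961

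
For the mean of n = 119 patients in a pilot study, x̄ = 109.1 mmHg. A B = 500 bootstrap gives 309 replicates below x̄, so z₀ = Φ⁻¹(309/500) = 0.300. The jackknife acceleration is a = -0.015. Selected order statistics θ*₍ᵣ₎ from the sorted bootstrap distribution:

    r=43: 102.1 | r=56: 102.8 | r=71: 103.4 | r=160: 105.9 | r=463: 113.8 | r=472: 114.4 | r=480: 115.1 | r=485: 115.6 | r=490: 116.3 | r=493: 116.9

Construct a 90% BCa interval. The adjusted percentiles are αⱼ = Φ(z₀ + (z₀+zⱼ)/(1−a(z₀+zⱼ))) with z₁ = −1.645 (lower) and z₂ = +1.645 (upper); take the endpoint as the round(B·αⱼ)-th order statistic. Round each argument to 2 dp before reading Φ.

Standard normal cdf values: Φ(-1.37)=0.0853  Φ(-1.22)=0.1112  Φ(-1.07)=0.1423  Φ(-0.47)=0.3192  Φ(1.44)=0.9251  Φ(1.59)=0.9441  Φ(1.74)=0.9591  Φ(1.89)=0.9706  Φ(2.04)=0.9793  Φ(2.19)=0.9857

(103.4, 116.9)

Lower: z₀ + z₁ = 0.300 + (-1.645) = -1.345; 1 − a(z₀+z₁) = 1 − (-0.015)(-1.345) = 0.9798; argument = 0.300 + (-1.345)/0.9798 = -1.0727 → -1.07.
α₁ = Φ(-1.07) = 0.1423; rank = round(500 × 0.1423) = 71; θ*₍71₎ = 103.4.
Upper: z₀ + z₂ = 1.945; 1 − a(z₀+z₂) = 1.0292; argument = 2.1899 → 2.19; α₂ = 0.9857; rank = 493; θ*₍493₎ = 116.9.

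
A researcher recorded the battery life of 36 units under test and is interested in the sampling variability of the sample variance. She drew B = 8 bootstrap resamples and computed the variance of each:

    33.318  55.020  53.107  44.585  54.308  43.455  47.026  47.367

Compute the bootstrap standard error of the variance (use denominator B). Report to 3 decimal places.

Bootstrap SE is the standard deviation of the 8 replicate variances.
Mean of replicates: (33.318 + 55.020 + 53.107 + 44.585 + 54.308 + 43.455 + 47.026 + 47.367) / 8 = 378.1860 / 8 = 47.2732
Sum of squared deviations: (−13.9552)² + (+7.7468)² + (+5.8338)² + (−2.6882)² + (+7.0348)² + (−3.8182)² + (−0.2472)² + (+0.0938)² = 360.1571
Variance = 360.1571 / 8 = 45.0196
SE* = √45.0196

SE* = 6.710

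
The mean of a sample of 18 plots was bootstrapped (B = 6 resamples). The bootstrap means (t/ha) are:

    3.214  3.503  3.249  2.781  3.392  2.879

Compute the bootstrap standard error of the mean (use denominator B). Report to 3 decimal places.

SE* = 0.260

Bootstrap SE is the standard deviation of the 6 replicate means.
Mean of replicates: (3.214 + 3.503 + 3.249 + 2.781 + 3.392 + 2.879) / 6 = 19.0180 / 6 = 3.1697
Sum of squared deviations: (+0.0443)² + (+0.3333)² + (+0.0793)² + (−0.3887)² + (+0.2223)² + (−0.2907)² = 0.4044
Variance = 0.4044 / 6 = 0.0674
SE* = √0.0674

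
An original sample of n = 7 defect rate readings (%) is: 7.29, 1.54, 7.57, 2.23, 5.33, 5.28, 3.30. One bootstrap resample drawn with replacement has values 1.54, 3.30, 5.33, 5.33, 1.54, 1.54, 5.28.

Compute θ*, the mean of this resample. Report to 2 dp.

Mean = (1.54 + 3.30 + 5.33 + 5.33 + 1.54 + 1.54 + 5.28) / 7 = 23.860 / 7 = 3.41

θ* = 3.41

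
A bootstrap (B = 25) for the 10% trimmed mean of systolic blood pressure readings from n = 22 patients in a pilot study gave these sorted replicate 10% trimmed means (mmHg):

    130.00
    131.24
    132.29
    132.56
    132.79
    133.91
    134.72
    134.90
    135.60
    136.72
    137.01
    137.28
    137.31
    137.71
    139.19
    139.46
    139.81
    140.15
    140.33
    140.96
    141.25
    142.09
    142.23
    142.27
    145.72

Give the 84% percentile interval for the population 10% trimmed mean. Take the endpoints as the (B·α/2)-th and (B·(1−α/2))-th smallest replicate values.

(131.24, 142.23)

α = 0.16; lower rank = 25 × 0.080 = 2; upper rank = 25 × 0.920 = 23.
The 2nd smallest replicate is 131.24; the 23rd is 142.23.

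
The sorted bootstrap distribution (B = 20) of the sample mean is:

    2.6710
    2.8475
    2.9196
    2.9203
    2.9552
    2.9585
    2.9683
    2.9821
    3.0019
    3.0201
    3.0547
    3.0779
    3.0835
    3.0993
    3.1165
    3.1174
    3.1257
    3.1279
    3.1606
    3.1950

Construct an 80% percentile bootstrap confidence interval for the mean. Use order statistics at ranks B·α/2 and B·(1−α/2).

α = 0.20; lower rank = 20 × 0.100 = 2; upper rank = 20 × 0.900 = 18.
The 2nd smallest replicate is 2.8475; the 18th is 3.1279.

(2.8475, 3.1279)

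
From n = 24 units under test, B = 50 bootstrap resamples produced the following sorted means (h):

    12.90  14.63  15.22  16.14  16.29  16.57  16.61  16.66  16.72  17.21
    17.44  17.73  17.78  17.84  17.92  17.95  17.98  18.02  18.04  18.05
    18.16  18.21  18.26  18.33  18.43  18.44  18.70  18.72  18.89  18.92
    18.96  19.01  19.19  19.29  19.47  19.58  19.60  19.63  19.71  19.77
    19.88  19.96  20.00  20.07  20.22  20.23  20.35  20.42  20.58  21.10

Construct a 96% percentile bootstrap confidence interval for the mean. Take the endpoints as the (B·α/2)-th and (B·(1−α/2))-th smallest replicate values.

α = 0.04; lower rank = 50 × 0.020 = 1; upper rank = 50 × 0.980 = 49.
The 1st smallest replicate is 12.90; the 49th is 20.58.

(12.90, 20.58)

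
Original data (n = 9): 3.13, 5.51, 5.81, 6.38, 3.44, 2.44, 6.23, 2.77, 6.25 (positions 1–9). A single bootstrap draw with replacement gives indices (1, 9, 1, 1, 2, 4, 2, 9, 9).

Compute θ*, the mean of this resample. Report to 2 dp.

Resample values: 3.13, 6.25, 3.13, 3.13, 5.51, 6.38, 5.51, 6.25, 6.25.
Mean = (3.13 + 6.25 + 3.13 + 3.13 + 5.51 + 6.38 + 5.51 + 6.25 + 6.25) / 9 = 45.540 / 9 = 5.06

θ* = 5.06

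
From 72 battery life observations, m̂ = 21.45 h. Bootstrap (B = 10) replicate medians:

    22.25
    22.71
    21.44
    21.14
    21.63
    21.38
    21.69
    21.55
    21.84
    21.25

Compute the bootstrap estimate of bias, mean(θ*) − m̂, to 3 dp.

mean(θ*) = (22.25 + 22.71 + 21.44 + 21.14 + 21.63 + 21.38 + 21.69 + 21.55 + 21.84 + 21.25) / 10 = 21.6880
bias = 21.6880 − 21.45

bias = +0.238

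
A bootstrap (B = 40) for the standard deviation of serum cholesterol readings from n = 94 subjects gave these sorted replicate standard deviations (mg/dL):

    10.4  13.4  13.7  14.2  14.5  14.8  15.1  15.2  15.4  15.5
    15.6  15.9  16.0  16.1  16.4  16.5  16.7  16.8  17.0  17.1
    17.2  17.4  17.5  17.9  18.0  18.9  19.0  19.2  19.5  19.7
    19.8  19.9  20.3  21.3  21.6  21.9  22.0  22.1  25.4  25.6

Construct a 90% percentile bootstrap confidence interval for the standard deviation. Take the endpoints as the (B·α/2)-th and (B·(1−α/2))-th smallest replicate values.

α = 0.10; lower rank = 40 × 0.050 = 2; upper rank = 40 × 0.950 = 38.
The 2nd smallest replicate is 13.4; the 38th is 22.1.

(13.4, 22.1)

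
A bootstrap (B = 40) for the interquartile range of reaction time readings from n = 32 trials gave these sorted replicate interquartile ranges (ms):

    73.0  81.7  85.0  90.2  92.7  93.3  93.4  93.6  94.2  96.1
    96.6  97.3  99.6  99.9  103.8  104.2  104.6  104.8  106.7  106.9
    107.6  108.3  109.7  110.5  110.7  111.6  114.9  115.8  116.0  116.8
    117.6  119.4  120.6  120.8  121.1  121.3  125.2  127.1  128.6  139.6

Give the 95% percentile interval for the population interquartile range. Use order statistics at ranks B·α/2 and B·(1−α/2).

(73.0, 128.6)

α = 0.05; lower rank = 40 × 0.025 = 1; upper rank = 40 × 0.975 = 39.
The 1st smallest replicate is 73.0; the 39th is 128.6.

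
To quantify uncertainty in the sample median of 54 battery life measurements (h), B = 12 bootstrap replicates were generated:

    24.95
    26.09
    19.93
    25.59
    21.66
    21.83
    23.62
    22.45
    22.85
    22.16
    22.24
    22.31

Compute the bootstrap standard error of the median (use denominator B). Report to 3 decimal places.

SE* = 1.710

Bootstrap SE is the standard deviation of the 12 replicate medians.
Mean of replicates: (24.95 + 26.09 + 19.93 + 25.59 + 21.66 + 21.83 + 23.62 + 22.45 + 22.85 + 22.16 + 22.24 + 22.31) / 12 = 275.6800 / 12 = 22.9733
Sum of squared deviations: (+1.9767)² + (+3.1167)² + (−3.0433)² + (+2.6167)² + (−1.3133)² + (−1.1433)² + (+0.6467)² + (−0.5233)² + (−0.1233)² + (−0.8133)² + (−0.7333)² + (−0.6633)² = 35.1083
Variance = 35.1083 / 12 = 2.9257
SE* = √2.9257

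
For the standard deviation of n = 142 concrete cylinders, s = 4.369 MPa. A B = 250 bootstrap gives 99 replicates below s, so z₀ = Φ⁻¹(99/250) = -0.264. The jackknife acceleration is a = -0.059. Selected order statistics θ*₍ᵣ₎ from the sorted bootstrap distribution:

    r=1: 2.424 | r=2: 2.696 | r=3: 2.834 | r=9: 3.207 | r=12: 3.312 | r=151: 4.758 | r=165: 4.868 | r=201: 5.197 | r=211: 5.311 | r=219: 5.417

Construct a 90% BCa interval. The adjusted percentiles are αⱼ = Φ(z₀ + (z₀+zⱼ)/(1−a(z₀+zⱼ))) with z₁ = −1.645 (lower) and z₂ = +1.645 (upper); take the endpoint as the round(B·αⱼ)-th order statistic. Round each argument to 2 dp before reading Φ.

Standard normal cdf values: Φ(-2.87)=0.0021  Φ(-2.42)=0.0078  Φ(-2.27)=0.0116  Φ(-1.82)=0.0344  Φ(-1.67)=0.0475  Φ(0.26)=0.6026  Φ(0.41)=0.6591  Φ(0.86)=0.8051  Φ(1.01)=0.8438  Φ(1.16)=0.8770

(2.696, 5.311)

Lower: z₀ + z₁ = -0.264 + (-1.645) = -1.909; 1 − a(z₀+z₁) = 1 − (-0.059)(-1.909) = 0.8874; argument = -0.264 + (-1.909)/0.8874 = -2.4153 → -2.42.
α₁ = Φ(-2.42) = 0.0078; rank = round(250 × 0.0078) = 2; θ*₍2₎ = 2.696.
Upper: z₀ + z₂ = 1.381; 1 − a(z₀+z₂) = 1.0815; argument = 1.0130 → 1.01; α₂ = 0.8438; rank = 211; θ*₍211₎ = 5.311.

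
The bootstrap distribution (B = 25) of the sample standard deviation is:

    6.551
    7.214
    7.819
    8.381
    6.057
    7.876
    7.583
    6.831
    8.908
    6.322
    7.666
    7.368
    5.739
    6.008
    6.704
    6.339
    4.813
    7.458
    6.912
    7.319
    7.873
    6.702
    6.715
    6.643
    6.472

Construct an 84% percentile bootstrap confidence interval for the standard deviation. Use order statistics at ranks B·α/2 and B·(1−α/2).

(5.739, 7.876)

Sorted replicates: 4.813, 5.739, 6.008, 6.057, 6.322, 6.339, 6.472, 6.551, 6.643, 6.702, 6.704, 6.715, 6.831, 6.912, 7.214, 7.319, 7.368, 7.458, 7.583, 7.666, 7.819, 7.873, 7.876, 8.381, 8.908
α = 0.16; lower rank = 25 × 0.080 = 2; upper rank = 25 × 0.920 = 23.
The 2nd smallest replicate is 5.739; the 23rd is 7.876.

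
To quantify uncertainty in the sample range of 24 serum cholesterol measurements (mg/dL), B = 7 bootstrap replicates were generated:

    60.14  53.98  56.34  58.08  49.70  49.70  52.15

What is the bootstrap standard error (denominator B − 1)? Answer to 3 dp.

Bootstrap SE is the standard deviation of the 7 replicate ranges.
Mean of replicates: (60.14 + 53.98 + 56.34 + 58.08 + 49.70 + 49.70 + 52.15) / 7 = 380.0900 / 7 = 54.2986
Sum of squared deviations: (+5.8414)² + (−0.3186)² + (+2.0414)² + (+3.7814)² + (−4.5986)² + (−4.5986)² + (−2.1486)² = 99.6005
Variance = 99.6005 / 6 = 16.6001
SE* = √16.6001

SE* = 4.074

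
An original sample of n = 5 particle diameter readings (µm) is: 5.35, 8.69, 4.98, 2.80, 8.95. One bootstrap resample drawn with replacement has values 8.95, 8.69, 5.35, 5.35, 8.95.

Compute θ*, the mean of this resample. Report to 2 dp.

Mean = (8.95 + 8.69 + 5.35 + 5.35 + 8.95) / 5 = 37.290 / 5 = 7.46

θ* = 7.46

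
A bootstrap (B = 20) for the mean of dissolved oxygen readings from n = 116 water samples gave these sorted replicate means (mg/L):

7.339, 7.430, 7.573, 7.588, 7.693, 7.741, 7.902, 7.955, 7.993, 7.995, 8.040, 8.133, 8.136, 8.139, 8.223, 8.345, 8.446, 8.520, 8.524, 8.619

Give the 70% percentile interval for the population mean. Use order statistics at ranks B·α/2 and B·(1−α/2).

(7.573, 8.446)

α = 0.30; lower rank = 20 × 0.150 = 3; upper rank = 20 × 0.850 = 17.
The 3rd smallest replicate is 7.573; the 17th is 8.446.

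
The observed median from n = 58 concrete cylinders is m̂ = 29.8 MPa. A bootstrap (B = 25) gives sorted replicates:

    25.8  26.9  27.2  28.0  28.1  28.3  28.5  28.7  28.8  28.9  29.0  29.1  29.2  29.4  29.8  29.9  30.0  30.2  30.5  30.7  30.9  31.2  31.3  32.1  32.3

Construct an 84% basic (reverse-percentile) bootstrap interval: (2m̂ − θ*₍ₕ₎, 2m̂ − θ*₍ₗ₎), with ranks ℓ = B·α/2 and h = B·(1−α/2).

(28.3, 32.7)

Percentile endpoints at ranks 2 and 23: θ*₍2₎ = 26.9, θ*₍23₎ = 31.3.
Basic interval reflects these around m̂:
  lower = 2 × 29.8 − 31.3 = 28.3
  upper = 2 × 29.8 − 26.9 = 32.7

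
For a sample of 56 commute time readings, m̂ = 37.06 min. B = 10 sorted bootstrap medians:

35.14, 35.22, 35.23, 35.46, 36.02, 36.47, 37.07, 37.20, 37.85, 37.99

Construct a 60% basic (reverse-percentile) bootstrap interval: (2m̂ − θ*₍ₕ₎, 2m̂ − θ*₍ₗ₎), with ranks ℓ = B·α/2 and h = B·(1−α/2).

(36.92, 38.90)

Percentile endpoints at ranks 2 and 8: θ*₍2₎ = 35.22, θ*₍8₎ = 37.20.
Basic interval reflects these around m̂:
  lower = 2 × 37.06 − 37.20 = 36.92
  upper = 2 × 37.06 − 35.22 = 38.90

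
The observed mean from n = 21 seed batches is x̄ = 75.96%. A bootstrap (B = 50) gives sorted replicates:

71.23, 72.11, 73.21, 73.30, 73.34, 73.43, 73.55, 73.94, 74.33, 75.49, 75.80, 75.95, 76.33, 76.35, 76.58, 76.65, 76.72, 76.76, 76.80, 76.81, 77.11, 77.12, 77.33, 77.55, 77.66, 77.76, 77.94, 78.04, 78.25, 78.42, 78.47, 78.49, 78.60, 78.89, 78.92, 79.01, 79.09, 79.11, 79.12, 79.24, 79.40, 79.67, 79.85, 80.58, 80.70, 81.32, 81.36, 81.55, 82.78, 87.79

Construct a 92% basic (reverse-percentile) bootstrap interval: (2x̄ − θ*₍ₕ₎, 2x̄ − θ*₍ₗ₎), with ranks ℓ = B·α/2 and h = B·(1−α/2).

(70.37, 79.81)

Percentile endpoints at ranks 2 and 48: θ*₍2₎ = 72.11, θ*₍48₎ = 81.55.
Basic interval reflects these around x̄:
  lower = 2 × 75.96 − 81.55 = 70.37
  upper = 2 × 75.96 − 72.11 = 79.81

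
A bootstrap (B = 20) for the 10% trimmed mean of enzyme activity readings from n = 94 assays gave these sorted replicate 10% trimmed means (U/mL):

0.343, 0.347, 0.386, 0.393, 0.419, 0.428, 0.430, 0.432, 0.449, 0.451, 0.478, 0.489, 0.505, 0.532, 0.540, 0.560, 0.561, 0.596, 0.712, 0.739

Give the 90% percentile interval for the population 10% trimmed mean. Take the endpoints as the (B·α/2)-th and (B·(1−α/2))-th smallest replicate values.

α = 0.10; lower rank = 20 × 0.050 = 1; upper rank = 20 × 0.950 = 19.
The 1st smallest replicate is 0.343; the 19th is 0.712.

(0.343, 0.712)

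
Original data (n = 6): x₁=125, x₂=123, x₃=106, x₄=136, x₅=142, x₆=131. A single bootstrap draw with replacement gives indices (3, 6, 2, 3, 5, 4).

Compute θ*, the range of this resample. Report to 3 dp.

Resample values: 106, 131, 123, 106, 142, 136.
Range = 142 − 106 = 36.000

θ* = 36.000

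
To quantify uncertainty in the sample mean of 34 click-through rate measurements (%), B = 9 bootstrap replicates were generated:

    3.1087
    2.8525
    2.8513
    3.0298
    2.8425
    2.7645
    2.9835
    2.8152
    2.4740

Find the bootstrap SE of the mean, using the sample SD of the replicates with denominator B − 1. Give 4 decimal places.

Bootstrap SE is the standard deviation of the 9 replicate means.
Mean of replicates: (3.1087 + 2.8525 + 2.8513 + 3.0298 + 2.8425 + 2.7645 + 2.9835 + 2.8152 + 2.4740) / 9 = 25.72200 / 9 = 2.85800
Sum of squared deviations: (+0.25070)² + (−0.00550)² + (−0.00670)² + (+0.17180)² + (−0.01550)² + (−0.09350)² + (+0.12550)² + (−0.04280)² + (−0.38400)² = 0.26646
Variance = 0.26646 / 8 = 0.03331
SE* = √0.03331

SE* = 0.1825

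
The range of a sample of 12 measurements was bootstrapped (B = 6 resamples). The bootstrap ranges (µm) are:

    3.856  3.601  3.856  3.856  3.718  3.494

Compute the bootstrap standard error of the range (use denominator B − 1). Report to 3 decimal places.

Bootstrap SE is the standard deviation of the 6 replicate ranges.
Mean of replicates: (3.856 + 3.601 + 3.856 + 3.856 + 3.718 + 3.494) / 6 = 22.3810 / 6 = 3.7302
Sum of squared deviations: (+0.1258)² + (−0.1292)² + (+0.1258)² + (+0.1258)² + (−0.0122)² + (−0.2362)² = 0.1201
Variance = 0.1201 / 5 = 0.0240
SE* = √0.0240

SE* = 0.155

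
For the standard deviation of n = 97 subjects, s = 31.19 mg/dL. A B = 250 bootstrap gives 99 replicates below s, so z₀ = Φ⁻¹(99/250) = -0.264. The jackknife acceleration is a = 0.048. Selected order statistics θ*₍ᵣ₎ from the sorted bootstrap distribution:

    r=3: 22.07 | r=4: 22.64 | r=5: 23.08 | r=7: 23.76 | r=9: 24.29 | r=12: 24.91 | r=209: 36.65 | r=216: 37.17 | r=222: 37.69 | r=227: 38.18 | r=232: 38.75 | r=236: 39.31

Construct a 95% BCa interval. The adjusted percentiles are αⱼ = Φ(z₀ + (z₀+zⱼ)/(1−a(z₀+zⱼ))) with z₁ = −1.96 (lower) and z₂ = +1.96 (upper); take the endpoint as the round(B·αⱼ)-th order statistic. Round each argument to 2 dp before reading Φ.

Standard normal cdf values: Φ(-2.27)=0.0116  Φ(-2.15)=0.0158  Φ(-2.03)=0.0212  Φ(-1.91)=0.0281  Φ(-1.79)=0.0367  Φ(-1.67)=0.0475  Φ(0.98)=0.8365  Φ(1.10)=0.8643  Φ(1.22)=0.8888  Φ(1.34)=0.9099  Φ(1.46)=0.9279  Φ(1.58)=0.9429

(22.07, 39.31)

Lower: z₀ + z₁ = -0.264 + (-1.960) = -2.224; 1 − a(z₀+z₁) = 1 − (0.048)(-2.224) = 1.1068; argument = -0.264 + (-2.224)/1.1068 = -2.2735 → -2.27.
α₁ = Φ(-2.27) = 0.0116; rank = round(250 × 0.0116) = 3; θ*₍3₎ = 22.07.
Upper: z₀ + z₂ = 1.696; 1 − a(z₀+z₂) = 0.9186; argument = 1.5823 → 1.58; α₂ = 0.9429; rank = 236; θ*₍236₎ = 39.31.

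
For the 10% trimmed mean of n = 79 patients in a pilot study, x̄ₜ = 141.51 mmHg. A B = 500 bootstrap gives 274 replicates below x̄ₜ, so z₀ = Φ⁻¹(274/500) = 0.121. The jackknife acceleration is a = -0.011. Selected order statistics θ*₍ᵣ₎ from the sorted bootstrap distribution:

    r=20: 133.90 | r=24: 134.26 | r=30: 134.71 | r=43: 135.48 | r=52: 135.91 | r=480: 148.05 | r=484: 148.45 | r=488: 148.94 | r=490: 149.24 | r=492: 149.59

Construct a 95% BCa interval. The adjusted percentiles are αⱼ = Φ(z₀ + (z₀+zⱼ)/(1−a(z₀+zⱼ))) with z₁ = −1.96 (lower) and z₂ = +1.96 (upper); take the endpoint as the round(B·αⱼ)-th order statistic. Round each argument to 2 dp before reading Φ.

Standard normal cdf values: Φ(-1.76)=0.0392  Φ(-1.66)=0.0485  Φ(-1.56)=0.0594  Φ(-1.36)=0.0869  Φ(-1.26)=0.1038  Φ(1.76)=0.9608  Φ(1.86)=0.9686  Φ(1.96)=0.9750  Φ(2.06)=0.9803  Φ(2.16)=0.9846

Lower: z₀ + z₁ = 0.121 + (-1.960) = -1.839; 1 − a(z₀+z₁) = 1 − (-0.011)(-1.839) = 0.9798; argument = 0.121 + (-1.839)/0.9798 = -1.7560 → -1.76.
α₁ = Φ(-1.76) = 0.0392; rank = round(500 × 0.0392) = 20; θ*₍20₎ = 133.90.
Upper: z₀ + z₂ = 2.081; 1 − a(z₀+z₂) = 1.0229; argument = 2.1554 → 2.16; α₂ = 0.9846; rank = 492; θ*₍492₎ = 149.59.

(133.90, 149.59)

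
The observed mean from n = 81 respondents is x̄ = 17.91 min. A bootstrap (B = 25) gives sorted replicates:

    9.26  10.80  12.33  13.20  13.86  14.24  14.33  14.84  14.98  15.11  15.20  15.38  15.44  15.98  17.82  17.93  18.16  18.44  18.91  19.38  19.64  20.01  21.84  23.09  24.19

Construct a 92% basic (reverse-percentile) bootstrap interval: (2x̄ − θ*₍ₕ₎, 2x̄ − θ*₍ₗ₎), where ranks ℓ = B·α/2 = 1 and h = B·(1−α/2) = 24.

Percentile endpoints at ranks 1 and 24: θ*₍1₎ = 9.26, θ*₍24₎ = 23.09.
Basic interval reflects these around x̄:
  lower = 2 × 17.91 − 23.09 = 12.73
  upper = 2 × 17.91 − 9.26 = 26.56

(12.73, 26.56)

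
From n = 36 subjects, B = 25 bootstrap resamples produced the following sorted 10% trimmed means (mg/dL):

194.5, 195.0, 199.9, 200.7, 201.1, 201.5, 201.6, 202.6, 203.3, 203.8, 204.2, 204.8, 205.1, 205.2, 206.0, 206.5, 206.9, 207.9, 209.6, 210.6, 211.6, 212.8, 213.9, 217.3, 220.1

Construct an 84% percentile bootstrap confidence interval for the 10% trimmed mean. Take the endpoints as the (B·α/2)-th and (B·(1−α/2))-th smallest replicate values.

(195.0, 213.9)

α = 0.16; lower rank = 25 × 0.080 = 2; upper rank = 25 × 0.920 = 23.
The 2nd smallest replicate is 195.0; the 23rd is 213.9.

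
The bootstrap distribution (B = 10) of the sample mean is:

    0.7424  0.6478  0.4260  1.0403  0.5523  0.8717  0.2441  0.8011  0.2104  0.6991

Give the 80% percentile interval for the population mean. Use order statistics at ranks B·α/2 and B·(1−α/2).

Sorted replicates: 0.2104, 0.2441, 0.4260, 0.5523, 0.6478, 0.6991, 0.7424, 0.8011, 0.8717, 1.0403
α = 0.20; lower rank = 10 × 0.100 = 1; upper rank = 10 × 0.900 = 9.
The 1st smallest replicate is 0.2104; the 9th is 0.8717.

(0.2104, 0.8717)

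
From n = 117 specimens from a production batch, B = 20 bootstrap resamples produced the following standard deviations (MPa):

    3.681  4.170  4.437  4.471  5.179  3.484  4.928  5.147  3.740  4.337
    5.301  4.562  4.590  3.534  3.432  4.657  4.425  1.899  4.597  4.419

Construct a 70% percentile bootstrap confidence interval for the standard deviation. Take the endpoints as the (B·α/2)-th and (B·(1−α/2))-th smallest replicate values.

(3.484, 4.928)

Sorted replicates: 1.899, 3.432, 3.484, 3.534, 3.681, 3.740, 4.170, 4.337, 4.419, 4.425, 4.437, 4.471, 4.562, 4.590, 4.597, 4.657, 4.928, 5.147, 5.179, 5.301
α = 0.30; lower rank = 20 × 0.150 = 3; upper rank = 20 × 0.850 = 17.
The 3rd smallest replicate is 3.484; the 17th is 4.928.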